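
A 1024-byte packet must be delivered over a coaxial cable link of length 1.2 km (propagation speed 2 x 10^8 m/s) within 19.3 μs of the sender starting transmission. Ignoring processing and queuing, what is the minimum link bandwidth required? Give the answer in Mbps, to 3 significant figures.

616 Mbps

L = 8192 bits.
Propagation delay = 1200 / 200000000 = 6 μs.
Transmission budget = 19.3 − 6 = 13.3 μs.
R ≥ L / t_tx = 8192 bits / 1.33e-05 s = 616 Mbps.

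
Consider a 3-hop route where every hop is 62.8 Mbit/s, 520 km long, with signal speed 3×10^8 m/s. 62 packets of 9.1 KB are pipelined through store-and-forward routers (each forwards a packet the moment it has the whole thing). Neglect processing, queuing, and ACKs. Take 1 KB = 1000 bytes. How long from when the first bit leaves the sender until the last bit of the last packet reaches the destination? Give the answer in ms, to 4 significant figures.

Per-hop transmission t_tx = L/R = 72800/62800000 = 1.15924 ms.
Per-hop propagation t_prop = 520000/300000000 = 1.73333 ms.
Pipeline fill: first packet needs 3·t_tx to clear all hops; remaining 61 packets each add one t_tx.
Total = (3+62-1)·t_tx + 3·t_prop = 64·1.15924 + 3·1.73333 = 79.39 ms.

79.39 ms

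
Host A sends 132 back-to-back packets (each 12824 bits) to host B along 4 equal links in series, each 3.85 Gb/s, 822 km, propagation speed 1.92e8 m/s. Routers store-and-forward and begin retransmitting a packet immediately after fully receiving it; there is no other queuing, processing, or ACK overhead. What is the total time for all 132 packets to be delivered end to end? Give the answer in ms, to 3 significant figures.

Per-hop transmission t_tx = L/R = 12824/3850000000 = 0.00333091 ms.
Per-hop propagation t_prop = 822000/192000000 = 4.28125 ms.
Pipeline fill: first packet needs 4·t_tx to clear all hops; remaining 131 packets each add one t_tx.
Total = (4+132-1)·t_tx + 4·t_prop = 135·0.00333091 + 4·4.28125 = 17.6 ms.

17.6 ms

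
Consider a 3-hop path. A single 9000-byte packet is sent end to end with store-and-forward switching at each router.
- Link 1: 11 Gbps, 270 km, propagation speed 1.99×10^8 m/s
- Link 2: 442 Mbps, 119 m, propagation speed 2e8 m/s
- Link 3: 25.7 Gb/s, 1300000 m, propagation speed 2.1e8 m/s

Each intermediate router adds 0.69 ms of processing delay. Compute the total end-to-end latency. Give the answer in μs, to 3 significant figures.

9100 μs

L = 9000 × 8 = 72000 bits.
Transmission delays (L/R per hop): 6.54545, 162.896, 2.80156 μs; sum = 172.243 μs.
Propagation delays (d/s per hop): 1356.78, 0.595, 6190.48 μs; sum = 7547.86 μs.
Processing at 2 router(s): 2 × 0.69 ms = 1380 μs.
End-to-end = 9100 μs.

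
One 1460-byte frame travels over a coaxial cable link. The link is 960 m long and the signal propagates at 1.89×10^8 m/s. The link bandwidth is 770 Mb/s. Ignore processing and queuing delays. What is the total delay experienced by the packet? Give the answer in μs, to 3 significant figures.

20.2 μs

L = 1460 × 8 = 11680 bits.
Transmission delay = L/R = 11680 / 770000000 = 15.1688 μs.
Propagation delay = d/s = 960 m / 189000000 m/s = 5.07937 μs.
Total = 20.2 μs.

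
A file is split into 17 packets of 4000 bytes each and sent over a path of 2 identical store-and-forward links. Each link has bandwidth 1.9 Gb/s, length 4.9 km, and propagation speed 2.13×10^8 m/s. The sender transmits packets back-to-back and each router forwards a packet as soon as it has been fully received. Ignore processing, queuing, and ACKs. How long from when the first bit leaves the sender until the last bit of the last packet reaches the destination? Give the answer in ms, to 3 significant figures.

0.349 ms

Per-hop transmission t_tx = L/R = 32000/1900000000 = 0.0168421 ms.
Per-hop propagation t_prop = 4900/213000000 = 0.0230047 ms.
Pipeline fill: first packet needs 2·t_tx to clear all hops; remaining 16 packets each add one t_tx.
Total = (2+17-1)·t_tx + 2·t_prop = 18·0.0168421 + 2·0.0230047 = 0.349 ms.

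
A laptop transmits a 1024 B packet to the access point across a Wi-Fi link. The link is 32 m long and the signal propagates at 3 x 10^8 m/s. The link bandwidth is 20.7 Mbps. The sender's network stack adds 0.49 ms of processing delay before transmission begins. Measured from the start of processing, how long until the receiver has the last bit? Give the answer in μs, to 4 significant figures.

L = 1024 × 8 = 8192 bits.
Transmission delay = L/R = 8192 / 20700000 = 395.749 μs.
Propagation delay = d/s = 32 m / 300000000 m/s = 0.106667 μs.
Plus processing delay 0.49 ms = 490 μs.
Total = 885.9 μs.

885.9 μs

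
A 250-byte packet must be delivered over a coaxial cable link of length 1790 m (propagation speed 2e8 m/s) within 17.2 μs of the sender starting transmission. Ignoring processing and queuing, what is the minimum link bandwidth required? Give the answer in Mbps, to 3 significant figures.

L = 2000 bits.
Propagation delay = 1790 / 200000000 = 8.95 μs.
Transmission budget = 17.2 − 8.95 = 8.25 μs.
R ≥ L / t_tx = 2000 bits / 8.25e-06 s = 242 Mbps.

242 Mbps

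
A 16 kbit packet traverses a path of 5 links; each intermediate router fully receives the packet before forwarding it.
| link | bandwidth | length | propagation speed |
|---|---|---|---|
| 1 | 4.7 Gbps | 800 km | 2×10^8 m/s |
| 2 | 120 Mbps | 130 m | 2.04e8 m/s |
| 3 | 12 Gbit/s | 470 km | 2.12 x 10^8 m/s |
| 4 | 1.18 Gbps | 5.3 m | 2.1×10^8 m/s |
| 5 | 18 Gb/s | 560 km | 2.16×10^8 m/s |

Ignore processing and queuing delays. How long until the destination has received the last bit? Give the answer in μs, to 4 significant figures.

L = 16000 bits.
Transmission delays (L/R per hop): 3.40426, 133.333, 1.33333, 13.5593, 0.888889 μs; sum = 152.519 μs.
Propagation delays (d/s per hop): 4000, 0.637255, 2216.98, 0.0252381, 2592.59 μs; sum = 8810.24 μs.
End-to-end = 8963 μs.

8963 μs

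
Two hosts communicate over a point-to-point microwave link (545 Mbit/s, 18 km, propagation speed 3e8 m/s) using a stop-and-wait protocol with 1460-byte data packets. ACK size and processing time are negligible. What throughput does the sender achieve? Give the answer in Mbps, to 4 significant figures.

t_tx = L/R = 11680/545000000 = 2.14312e-05 s.
t_prop = 18000/300000000 = 6e-05 s; RTT = 0.00012 s.
Cycle = t_tx + RTT = 0.000141431 s.
Throughput = L / cycle = 11680 / 0.000141431 = 82.58 Mbps.

82.58 Mbps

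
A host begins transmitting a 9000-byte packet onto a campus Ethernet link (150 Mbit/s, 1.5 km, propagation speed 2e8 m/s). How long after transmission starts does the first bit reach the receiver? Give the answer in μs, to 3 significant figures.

First bit experiences only propagation delay: d/s = 1500/200000000 = 7.50 μs.

7.50 μs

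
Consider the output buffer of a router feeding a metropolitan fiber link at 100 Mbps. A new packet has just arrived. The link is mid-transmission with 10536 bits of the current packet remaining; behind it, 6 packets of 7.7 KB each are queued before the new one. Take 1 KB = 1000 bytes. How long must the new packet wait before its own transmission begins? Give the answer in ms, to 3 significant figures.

Each queued packet: L/R = 61600/100000000 = 0.616 ms.
6 queued → 3.696 ms.
Plus remaining 10536 bits of current packet: 0.10536 ms.
Queuing delay = 3.80 ms.

3.80 ms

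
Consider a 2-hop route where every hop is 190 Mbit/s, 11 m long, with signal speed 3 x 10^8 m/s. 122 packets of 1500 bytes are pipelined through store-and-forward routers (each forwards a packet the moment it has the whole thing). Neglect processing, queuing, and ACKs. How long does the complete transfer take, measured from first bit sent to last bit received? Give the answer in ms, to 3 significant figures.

7.77 ms

Per-hop transmission t_tx = L/R = 12000/190000000 = 0.0631579 ms.
Per-hop propagation t_prop = 11/300000000 = 3.66667e-05 ms.
Pipeline fill: first packet needs 2·t_tx to clear all hops; remaining 121 packets each add one t_tx.
Total = (2+122-1)·t_tx + 2·t_prop = 123·0.0631579 + 2·3.66667e-05 = 7.77 ms.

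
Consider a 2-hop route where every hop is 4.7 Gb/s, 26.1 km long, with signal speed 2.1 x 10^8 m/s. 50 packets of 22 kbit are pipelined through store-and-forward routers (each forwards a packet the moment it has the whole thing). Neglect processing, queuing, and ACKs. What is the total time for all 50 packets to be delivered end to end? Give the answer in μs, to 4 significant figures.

487.3 μs

Per-hop transmission t_tx = L/R = 22000/4700000000 = 4.68085 μs.
Per-hop propagation t_prop = 26100/210000000 = 124.286 μs.
Pipeline fill: first packet needs 2·t_tx to clear all hops; remaining 49 packets each add one t_tx.
Total = (2+50-1)·t_tx + 2·t_prop = 51·4.68085 + 2·124.286 = 487.3 μs.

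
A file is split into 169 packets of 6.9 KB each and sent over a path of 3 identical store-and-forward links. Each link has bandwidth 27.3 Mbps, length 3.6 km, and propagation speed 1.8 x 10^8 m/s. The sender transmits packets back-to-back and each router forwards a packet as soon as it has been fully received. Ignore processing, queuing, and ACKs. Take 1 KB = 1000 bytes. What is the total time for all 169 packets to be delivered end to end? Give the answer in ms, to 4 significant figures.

Per-hop transmission t_tx = L/R = 55200/27300000 = 2.02198 ms.
Per-hop propagation t_prop = 3600/180000000 = 0.02 ms.
Pipeline fill: first packet needs 3·t_tx to clear all hops; remaining 168 packets each add one t_tx.
Total = (3+169-1)·t_tx + 3·t_prop = 171·2.02198 + 3·0.02 = 345.8 ms.

345.8 ms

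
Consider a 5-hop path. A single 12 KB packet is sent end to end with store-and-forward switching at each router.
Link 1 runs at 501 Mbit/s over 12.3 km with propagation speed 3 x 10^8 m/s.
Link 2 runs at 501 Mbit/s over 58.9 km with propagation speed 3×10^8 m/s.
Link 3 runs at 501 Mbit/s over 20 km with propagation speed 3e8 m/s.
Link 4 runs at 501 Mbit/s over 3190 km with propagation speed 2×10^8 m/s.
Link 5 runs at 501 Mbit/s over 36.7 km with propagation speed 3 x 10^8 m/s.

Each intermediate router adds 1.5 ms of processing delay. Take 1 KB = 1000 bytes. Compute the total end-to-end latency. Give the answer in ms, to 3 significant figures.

L = 96000 bits.
Transmission delay per hop = L/R = 96000/501000000 = 0.191617 ms; 5 hops → 0.958084 ms.
Propagation delays (d/s per hop): 0.041, 0.196333, 0.0666667, 15.95, 0.122333 ms; sum = 16.3763 ms.
Processing at 4 router(s): 4 × 1.5 ms = 6 ms.
End-to-end = 23.3 ms.

23.3 ms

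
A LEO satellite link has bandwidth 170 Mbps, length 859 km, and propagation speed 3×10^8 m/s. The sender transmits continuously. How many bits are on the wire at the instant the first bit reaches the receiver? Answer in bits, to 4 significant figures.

486800 bits

Propagation delay = 859000 / 300000000 = 0.00286333 s.
BDP = R × t_prop = 170000000 × 0.00286333 = 486767 bits.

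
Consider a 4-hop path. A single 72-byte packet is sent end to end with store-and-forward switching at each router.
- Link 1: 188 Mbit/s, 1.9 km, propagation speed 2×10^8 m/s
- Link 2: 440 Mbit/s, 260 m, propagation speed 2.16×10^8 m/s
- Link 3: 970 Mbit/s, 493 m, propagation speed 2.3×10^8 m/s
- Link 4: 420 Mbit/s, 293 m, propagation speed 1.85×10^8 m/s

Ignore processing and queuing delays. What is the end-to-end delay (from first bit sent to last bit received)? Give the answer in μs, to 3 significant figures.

20.8 μs

L = 72 × 8 = 576 bits.
Transmission delays (L/R per hop): 3.06383, 1.30909, 0.593814, 1.37143 μs; sum = 6.33816 μs.
Propagation delays (d/s per hop): 9.5, 1.2037, 2.14348, 1.58378 μs; sum = 14.431 μs.
End-to-end = 20.8 μs.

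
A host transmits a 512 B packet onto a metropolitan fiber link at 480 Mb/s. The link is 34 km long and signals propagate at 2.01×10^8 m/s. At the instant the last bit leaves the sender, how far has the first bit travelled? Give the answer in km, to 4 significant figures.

1.715 km

t_tx = L/R = 4096/480000000 = 8.53333e-06 s.
Distance = s × t_tx = 2.01e+08 × 8.53333e-06 = 1.715 km.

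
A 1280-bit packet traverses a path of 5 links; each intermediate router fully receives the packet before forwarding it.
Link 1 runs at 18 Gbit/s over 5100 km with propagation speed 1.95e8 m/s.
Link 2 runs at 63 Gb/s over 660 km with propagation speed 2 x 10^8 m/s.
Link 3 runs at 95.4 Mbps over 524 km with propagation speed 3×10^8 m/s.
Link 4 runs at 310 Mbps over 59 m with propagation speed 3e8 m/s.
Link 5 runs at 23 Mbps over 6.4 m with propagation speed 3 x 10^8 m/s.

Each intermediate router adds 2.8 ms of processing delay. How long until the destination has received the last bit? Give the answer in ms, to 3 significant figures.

Transmission delays (L/R per hop): 7.11111e-05, 2.03175e-05, 0.0134172, 0.00412903, 0.0556522 ms; sum = 0.0732898 ms.
Propagation delays (d/s per hop): 26.1538, 3.3, 1.74667, 0.000196667, 2.13333e-05 ms; sum = 31.2007 ms.
Processing at 4 router(s): 4 × 2.8 ms = 11.2 ms.
End-to-end = 42.5 ms.

42.5 ms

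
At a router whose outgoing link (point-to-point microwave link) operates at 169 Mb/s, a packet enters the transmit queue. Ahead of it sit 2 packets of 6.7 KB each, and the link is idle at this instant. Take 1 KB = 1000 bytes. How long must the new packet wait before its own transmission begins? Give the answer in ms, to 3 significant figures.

Each queued packet: L/R = 53600/169000000 = 0.31716 ms.
2 queued → 0.63432 ms.
Queuing delay = 0.634 ms.

0.634 ms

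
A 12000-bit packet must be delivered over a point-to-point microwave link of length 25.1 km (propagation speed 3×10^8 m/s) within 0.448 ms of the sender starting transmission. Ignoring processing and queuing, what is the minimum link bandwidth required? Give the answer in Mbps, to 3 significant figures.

Propagation delay = 25100 / 300000000 = 0.0836667 ms.
Transmission budget = 0.448 − 0.0836667 = 0.364333 ms.
R ≥ L / t_tx = 12000 bits / 0.000364333 s = 32.9 Mbps.

32.9 Mbps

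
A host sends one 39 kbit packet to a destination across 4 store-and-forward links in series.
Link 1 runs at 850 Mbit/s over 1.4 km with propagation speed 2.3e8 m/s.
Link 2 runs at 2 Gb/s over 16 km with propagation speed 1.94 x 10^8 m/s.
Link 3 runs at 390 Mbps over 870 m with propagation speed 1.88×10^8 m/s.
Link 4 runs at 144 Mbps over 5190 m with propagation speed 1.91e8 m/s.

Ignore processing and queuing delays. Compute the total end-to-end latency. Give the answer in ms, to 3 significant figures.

0.557 ms

L = 39000 bits.
Transmission delays (L/R per hop): 0.0458824, 0.0195, 0.1, 0.270833 ms; sum = 0.436216 ms.
Propagation delays (d/s per hop): 0.00608696, 0.0824742, 0.00462766, 0.0271728 ms; sum = 0.120362 ms.
End-to-end = 0.557 ms.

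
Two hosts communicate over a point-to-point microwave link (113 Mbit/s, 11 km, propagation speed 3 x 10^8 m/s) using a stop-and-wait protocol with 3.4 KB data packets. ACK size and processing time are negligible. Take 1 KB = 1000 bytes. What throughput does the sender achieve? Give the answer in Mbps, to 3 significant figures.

t_tx = L/R = 27200/113000000 = 0.000240708 s.
t_prop = 11000/300000000 = 3.66667e-05 s; RTT = 7.33333e-05 s.
Cycle = t_tx + RTT = 0.000314041 s.
Throughput = L / cycle = 27200 / 0.000314041 = 86.6 Mbps.

86.6 Mbps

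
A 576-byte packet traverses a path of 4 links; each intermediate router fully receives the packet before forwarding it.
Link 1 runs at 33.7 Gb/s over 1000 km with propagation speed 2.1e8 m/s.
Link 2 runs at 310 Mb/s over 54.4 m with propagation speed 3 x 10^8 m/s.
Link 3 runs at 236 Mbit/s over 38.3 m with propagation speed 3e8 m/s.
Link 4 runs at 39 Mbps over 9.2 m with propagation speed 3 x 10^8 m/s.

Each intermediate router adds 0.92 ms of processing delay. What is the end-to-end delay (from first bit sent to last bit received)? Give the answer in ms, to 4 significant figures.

L = 576 × 8 = 4608 bits.
Transmission delays (L/R per hop): 0.000136736, 0.0148645, 0.0195254, 0.118154 ms; sum = 0.152681 ms.
Propagation delays (d/s per hop): 4.7619, 0.000181333, 0.000127667, 3.06667e-05 ms; sum = 4.76224 ms.
Processing at 3 router(s): 3 × 0.92 ms = 2.76 ms.
End-to-end = 7.675 ms.

7.675 ms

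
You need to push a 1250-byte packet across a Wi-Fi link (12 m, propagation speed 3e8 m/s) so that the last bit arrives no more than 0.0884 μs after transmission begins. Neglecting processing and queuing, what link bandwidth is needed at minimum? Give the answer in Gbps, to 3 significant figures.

207 Gbps

L = 10000 bits.
Propagation delay = 12 / 300000000 = 0.04 μs.
Transmission budget = 0.0884 − 0.04 = 0.0484 μs.
R ≥ L / t_tx = 10000 bits / 4.84e-08 s = 207 Gbps.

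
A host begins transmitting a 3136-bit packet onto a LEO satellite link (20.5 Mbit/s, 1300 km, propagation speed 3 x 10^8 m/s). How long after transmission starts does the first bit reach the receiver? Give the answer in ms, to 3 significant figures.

First bit experiences only propagation delay: d/s = 1300000/300000000 = 4.33 ms.

4.33 ms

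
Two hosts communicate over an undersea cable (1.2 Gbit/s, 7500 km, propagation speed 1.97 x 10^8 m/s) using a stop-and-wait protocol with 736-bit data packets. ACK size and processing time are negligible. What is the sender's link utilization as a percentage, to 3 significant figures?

0.000806 %

t_tx = L/R = 736/1200000000 = 6.13333e-07 s.
t_prop = 7500000/197000000 = 0.0380711 s; RTT = 0.0761421 s.
Cycle = t_tx + RTT = 0.0761427 s.
Utilization = t_tx / cycle = 6.13333e-07/0.0761427 = 0.000806 %.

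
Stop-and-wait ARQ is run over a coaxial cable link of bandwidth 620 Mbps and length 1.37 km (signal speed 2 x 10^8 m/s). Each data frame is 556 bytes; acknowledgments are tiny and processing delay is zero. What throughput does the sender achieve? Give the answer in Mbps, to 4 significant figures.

t_tx = L/R = 4448/620000000 = 7.17419e-06 s.
t_prop = 1370/200000000 = 6.85e-06 s; RTT = 1.37e-05 s.
Cycle = t_tx + RTT = 2.08742e-05 s.
Throughput = L / cycle = 4448 / 2.08742e-05 = 213.1 Mbps.

213.1 Mbps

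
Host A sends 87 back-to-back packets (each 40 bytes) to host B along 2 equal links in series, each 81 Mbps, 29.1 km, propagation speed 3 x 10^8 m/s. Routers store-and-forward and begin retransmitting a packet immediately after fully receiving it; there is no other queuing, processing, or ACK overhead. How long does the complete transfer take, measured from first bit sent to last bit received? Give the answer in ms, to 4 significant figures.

0.5417 ms

Per-hop transmission t_tx = L/R = 320/81000000 = 0.00395062 ms.
Per-hop propagation t_prop = 29100/300000000 = 0.097 ms.
Pipeline fill: first packet needs 2·t_tx to clear all hops; remaining 86 packets each add one t_tx.
Total = (2+87-1)·t_tx + 2·t_prop = 88·0.00395062 + 2·0.097 = 0.5417 ms.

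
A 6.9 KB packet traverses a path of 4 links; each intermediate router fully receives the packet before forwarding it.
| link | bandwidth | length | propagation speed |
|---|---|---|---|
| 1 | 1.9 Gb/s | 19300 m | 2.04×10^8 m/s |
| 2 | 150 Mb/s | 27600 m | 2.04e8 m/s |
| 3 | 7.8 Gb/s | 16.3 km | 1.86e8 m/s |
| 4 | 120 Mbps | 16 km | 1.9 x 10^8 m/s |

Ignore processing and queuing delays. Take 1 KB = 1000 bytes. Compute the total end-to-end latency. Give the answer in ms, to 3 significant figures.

L = 55200 bits.
Transmission delays (L/R per hop): 0.0290526, 0.368, 0.00707692, 0.46 ms; sum = 0.86413 ms.
Propagation delays (d/s per hop): 0.0946078, 0.135294, 0.0876344, 0.0842105 ms; sum = 0.401747 ms.
End-to-end = 1.27 ms.

1.27 ms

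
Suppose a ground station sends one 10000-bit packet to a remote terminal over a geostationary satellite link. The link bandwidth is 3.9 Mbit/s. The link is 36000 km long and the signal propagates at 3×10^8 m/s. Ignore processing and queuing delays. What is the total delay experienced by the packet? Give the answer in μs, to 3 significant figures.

Transmission delay = L/R = 10000 / 3900000 = 2564.1 μs.
Propagation delay = d/s = 36000000 m / 300000000 m/s = 120000 μs.
Total = 123000 μs.

123000 μs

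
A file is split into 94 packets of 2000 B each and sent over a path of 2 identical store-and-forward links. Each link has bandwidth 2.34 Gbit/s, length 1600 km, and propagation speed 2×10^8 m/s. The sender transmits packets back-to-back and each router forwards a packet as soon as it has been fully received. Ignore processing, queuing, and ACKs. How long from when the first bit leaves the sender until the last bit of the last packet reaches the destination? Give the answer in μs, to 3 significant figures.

16600 μs

Per-hop transmission t_tx = L/R = 16000/2340000000 = 6.83761 μs.
Per-hop propagation t_prop = 1600000/200000000 = 8000 μs.
Pipeline fill: first packet needs 2·t_tx to clear all hops; remaining 93 packets each add one t_tx.
Total = (2+94-1)·t_tx + 2·t_prop = 95·6.83761 + 2·8000 = 16600 μs.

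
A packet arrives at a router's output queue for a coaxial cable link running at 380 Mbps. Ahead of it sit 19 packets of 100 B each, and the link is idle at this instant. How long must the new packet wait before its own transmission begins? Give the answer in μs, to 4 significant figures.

40.00 μs

Each queued packet: L/R = 800/380000000 = 2.10526 μs.
19 queued → 40 μs.
Queuing delay = 40.00 μs.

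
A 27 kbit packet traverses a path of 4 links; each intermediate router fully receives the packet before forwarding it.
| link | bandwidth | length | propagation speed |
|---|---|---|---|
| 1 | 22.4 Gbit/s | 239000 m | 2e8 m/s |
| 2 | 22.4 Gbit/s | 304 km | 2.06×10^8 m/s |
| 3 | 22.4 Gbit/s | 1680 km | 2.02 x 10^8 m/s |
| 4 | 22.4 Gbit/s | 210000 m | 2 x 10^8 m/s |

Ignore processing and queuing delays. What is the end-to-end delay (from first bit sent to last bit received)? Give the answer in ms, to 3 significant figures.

12.0 ms

L = 27000 bits.
Transmission delay per hop = L/R = 27000/22400000000 = 0.00120536 ms; 4 hops → 0.00482143 ms.
Propagation delays (d/s per hop): 1.195, 1.47573, 8.31683, 1.05 ms; sum = 12.0376 ms.
End-to-end = 12.0 ms.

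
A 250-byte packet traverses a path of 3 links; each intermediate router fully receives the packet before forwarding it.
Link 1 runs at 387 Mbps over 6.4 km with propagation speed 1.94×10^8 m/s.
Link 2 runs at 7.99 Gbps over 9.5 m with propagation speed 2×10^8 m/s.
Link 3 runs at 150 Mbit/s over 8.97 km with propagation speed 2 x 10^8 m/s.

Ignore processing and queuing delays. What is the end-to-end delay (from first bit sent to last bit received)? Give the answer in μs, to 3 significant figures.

L = 250 × 8 = 2000 bits.
Transmission delays (L/R per hop): 5.16796, 0.250313, 13.3333 μs; sum = 18.7516 μs.
Propagation delays (d/s per hop): 32.9897, 0.0475, 44.85 μs; sum = 77.8872 μs.
End-to-end = 96.6 μs.

96.6 μs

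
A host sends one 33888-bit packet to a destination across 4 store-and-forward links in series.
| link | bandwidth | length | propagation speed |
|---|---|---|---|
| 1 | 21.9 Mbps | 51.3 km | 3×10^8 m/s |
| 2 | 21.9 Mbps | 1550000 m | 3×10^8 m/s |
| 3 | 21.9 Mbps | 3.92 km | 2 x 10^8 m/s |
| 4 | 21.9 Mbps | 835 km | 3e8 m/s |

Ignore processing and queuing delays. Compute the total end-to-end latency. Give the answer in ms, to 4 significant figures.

14.33 ms

Transmission delay per hop = L/R = 33888/21900000 = 1.5474 ms; 4 hops → 6.18959 ms.
Propagation delays (d/s per hop): 0.171, 5.16667, 0.0196, 2.78333 ms; sum = 8.1406 ms.
End-to-end = 14.33 ms.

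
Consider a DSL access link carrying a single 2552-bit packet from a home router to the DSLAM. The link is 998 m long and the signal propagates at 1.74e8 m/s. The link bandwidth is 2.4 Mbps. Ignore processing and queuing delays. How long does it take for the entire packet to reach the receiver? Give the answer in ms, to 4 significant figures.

Transmission delay = L/R = 2552 / 2400000 = 1.06333 ms.
Propagation delay = d/s = 998 m / 174000000 m/s = 0.00573563 ms.
Total = 1.069 ms.

1.069 ms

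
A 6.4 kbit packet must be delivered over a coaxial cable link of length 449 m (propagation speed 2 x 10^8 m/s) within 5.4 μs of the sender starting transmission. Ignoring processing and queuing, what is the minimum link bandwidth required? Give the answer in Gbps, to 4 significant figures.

Propagation delay = 449 / 200000000 = 2.245 μs.
Transmission budget = 5.4 − 2.245 = 3.155 μs.
R ≥ L / t_tx = 6400 bits / 3.155e-06 s = 2.029 Gbps.

2.029 Gbps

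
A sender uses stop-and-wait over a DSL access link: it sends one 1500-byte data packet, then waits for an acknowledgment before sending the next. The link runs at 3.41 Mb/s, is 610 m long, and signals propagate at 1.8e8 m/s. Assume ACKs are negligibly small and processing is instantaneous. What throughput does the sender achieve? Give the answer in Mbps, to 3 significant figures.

t_tx = L/R = 12000/3410000 = 0.00351906 s.
t_prop = 610/180000000 = 3.38889e-06 s; RTT = 6.77778e-06 s.
Cycle = t_tx + RTT = 0.00352584 s.
Throughput = L / cycle = 12000 / 0.00352584 = 3.40 Mbps.

3.40 Mbps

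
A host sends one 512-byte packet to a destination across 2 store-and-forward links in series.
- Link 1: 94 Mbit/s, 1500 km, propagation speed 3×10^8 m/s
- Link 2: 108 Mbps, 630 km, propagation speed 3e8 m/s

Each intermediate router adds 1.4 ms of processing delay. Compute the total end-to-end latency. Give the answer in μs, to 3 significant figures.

8580 μs

L = 512 × 8 = 4096 bits.
Transmission delays (L/R per hop): 43.5745, 37.9259 μs; sum = 81.5004 μs.
Propagation delays (d/s per hop): 5000, 2100 μs; sum = 7100 μs.
Processing at 1 router(s): 1 × 1.4 ms = 1400 μs.
End-to-end = 8580 μs.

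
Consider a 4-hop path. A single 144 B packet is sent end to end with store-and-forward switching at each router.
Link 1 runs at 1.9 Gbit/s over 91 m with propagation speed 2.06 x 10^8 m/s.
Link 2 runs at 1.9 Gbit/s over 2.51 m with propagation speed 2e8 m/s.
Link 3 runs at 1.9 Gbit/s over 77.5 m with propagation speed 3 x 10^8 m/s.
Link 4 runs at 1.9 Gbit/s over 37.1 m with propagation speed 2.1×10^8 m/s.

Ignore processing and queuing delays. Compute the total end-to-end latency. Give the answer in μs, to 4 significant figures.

L = 144 × 8 = 1152 bits.
Transmission delay per hop = L/R = 1152/1900000000 = 0.606316 μs; 4 hops → 2.42526 μs.
Propagation delays (d/s per hop): 0.441748, 0.01255, 0.258333, 0.176667 μs; sum = 0.889298 μs.
End-to-end = 3.315 μs.

3.315 μs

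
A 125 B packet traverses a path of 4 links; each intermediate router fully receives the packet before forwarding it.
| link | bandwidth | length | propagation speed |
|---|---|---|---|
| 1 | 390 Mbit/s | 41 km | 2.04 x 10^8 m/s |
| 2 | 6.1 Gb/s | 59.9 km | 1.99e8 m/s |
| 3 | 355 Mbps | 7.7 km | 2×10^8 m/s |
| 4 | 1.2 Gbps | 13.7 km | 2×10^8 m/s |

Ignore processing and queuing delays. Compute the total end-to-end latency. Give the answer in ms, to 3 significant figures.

0.615 ms

L = 125 × 8 = 1000 bits.
Transmission delays (L/R per hop): 0.0025641, 0.000163934, 0.0028169, 0.000833333 ms; sum = 0.00637827 ms.
Propagation delays (d/s per hop): 0.20098, 0.301005, 0.0385, 0.0685 ms; sum = 0.608985 ms.
End-to-end = 0.615 ms.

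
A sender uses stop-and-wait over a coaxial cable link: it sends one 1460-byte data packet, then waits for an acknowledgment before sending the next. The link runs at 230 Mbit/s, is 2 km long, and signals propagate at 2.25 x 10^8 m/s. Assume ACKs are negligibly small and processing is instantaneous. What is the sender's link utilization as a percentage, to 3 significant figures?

t_tx = L/R = 11680/230000000 = 5.07826e-05 s.
t_prop = 2000/225000000 = 8.88889e-06 s; RTT = 1.77778e-05 s.
Cycle = t_tx + RTT = 6.85604e-05 s.
Utilization = t_tx / cycle = 5.07826e-05/6.85604e-05 = 74.1 %.

74.1 %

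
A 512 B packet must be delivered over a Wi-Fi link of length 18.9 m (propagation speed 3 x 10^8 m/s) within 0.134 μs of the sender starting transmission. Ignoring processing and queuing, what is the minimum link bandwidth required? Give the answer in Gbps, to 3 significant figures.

57.7 Gbps

L = 4096 bits.
Propagation delay = 18.9 / 300000000 = 0.063 μs.
Transmission budget = 0.134 − 0.063 = 0.071 μs.
R ≥ L / t_tx = 4096 bits / 7.1e-08 s = 57.7 Gbps.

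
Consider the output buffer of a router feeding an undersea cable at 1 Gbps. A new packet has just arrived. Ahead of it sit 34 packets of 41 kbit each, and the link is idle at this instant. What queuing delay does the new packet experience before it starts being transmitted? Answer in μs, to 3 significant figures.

1390 μs

Each queued packet: L/R = 41000/1000000000 = 41 μs.
34 queued → 1394 μs.
Queuing delay = 1390 μs.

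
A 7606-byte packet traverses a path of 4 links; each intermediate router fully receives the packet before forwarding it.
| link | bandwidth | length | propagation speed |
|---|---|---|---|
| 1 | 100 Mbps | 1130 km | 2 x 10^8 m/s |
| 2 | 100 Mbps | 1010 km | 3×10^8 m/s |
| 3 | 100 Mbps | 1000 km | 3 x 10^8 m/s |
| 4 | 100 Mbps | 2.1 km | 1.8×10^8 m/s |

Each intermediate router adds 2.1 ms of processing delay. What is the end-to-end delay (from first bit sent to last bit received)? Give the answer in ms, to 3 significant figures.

21.1 ms

L = 7606 × 8 = 60848 bits.
Transmission delay per hop = L/R = 60848/100000000 = 0.60848 ms; 4 hops → 2.43392 ms.
Propagation delays (d/s per hop): 5.65, 3.36667, 3.33333, 0.0116667 ms; sum = 12.3617 ms.
Processing at 3 router(s): 3 × 2.1 ms = 6.3 ms.
End-to-end = 21.1 ms.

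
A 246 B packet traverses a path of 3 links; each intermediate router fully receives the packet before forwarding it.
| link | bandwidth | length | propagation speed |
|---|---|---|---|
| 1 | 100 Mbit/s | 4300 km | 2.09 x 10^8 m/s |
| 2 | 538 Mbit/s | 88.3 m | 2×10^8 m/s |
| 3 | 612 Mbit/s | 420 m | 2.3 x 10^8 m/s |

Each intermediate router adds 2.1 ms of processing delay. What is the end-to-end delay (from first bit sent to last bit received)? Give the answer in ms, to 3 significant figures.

24.8 ms

L = 246 × 8 = 1968 bits.
Transmission delays (L/R per hop): 0.01968, 0.00365799, 0.00321569 ms; sum = 0.0265537 ms.
Propagation delays (d/s per hop): 20.5742, 0.0004415, 0.00182609 ms; sum = 20.5764 ms.
Processing at 2 router(s): 2 × 2.1 ms = 4.2 ms.
End-to-end = 24.8 ms.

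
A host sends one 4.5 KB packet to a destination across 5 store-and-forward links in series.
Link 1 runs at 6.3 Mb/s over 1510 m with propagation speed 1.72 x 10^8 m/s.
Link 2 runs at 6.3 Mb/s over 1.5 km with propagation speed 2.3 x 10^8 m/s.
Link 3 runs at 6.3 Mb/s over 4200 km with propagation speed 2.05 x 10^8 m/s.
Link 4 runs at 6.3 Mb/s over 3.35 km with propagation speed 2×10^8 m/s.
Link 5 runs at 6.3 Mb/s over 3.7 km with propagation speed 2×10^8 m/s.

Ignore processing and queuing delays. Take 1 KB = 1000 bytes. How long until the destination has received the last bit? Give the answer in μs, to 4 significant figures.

49110 μs

L = 36000 bits.
Transmission delay per hop = L/R = 36000/6300000 = 5714.29 μs; 5 hops → 28571.4 μs.
Propagation delays (d/s per hop): 8.77907, 6.52174, 20487.8, 16.75, 18.5 μs; sum = 20538.4 μs.
End-to-end = 49110 μs.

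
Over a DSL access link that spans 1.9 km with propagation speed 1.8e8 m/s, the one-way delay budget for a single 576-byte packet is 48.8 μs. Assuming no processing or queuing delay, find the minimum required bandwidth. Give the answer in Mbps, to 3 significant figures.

120 Mbps

L = 4608 bits.
Propagation delay = 1900 / 180000000 = 10.5556 μs.
Transmission budget = 48.8 − 10.5556 = 38.2444 μs.
R ≥ L / t_tx = 4608 bits / 3.82444e-05 s = 120 Mbps.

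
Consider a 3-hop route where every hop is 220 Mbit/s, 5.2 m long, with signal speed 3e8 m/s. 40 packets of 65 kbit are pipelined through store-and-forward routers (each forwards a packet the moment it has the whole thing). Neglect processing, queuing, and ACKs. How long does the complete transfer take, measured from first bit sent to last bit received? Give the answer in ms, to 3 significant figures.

12.4 ms

Per-hop transmission t_tx = L/R = 65000/220000000 = 0.295455 ms.
Per-hop propagation t_prop = 5.2/300000000 = 1.73333e-05 ms.
Pipeline fill: first packet needs 3·t_tx to clear all hops; remaining 39 packets each add one t_tx.
Total = (3+40-1)·t_tx + 3·t_prop = 42·0.295455 + 3·1.73333e-05 = 12.4 ms.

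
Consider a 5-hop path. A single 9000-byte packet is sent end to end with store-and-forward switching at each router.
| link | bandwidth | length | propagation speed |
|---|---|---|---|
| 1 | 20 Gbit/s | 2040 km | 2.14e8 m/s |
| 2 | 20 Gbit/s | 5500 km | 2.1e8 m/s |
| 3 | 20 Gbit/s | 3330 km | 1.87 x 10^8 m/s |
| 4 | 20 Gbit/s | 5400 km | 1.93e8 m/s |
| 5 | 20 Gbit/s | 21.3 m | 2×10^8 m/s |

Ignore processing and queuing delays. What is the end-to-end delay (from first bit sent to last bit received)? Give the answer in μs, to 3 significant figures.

81500 μs

L = 9000 × 8 = 72000 bits.
Transmission delay per hop = L/R = 72000/20000000000 = 3.6 μs; 5 hops → 18 μs.
Propagation delays (d/s per hop): 9532.71, 26190.5, 17807.5, 27979.3, 0.1065 μs; sum = 81510.1 μs.
End-to-end = 81500 μs.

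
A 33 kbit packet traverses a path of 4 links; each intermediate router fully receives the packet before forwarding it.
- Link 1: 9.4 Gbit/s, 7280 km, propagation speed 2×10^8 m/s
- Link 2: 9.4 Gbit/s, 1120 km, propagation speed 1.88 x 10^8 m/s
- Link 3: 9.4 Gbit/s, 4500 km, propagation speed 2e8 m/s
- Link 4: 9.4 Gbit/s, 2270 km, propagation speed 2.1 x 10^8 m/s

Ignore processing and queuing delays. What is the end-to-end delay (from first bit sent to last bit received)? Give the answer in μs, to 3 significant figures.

75700 μs

L = 33000 bits.
Transmission delay per hop = L/R = 33000/9400000000 = 3.51064 μs; 4 hops → 14.0426 μs.
Propagation delays (d/s per hop): 36400, 5957.45, 22500, 10809.5 μs; sum = 75667 μs.
End-to-end = 75700 μs.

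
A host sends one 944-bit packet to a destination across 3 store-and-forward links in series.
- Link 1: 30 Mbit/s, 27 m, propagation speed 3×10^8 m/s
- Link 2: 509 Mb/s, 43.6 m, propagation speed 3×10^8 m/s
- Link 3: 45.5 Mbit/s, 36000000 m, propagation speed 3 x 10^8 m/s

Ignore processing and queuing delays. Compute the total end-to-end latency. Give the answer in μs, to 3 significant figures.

120000 μs

Transmission delays (L/R per hop): 31.4667, 1.85462, 20.7473 μs; sum = 54.0685 μs.
Propagation delays (d/s per hop): 0.09, 0.145333, 120000 μs; sum = 120000 μs.
End-to-end = 120000 μs.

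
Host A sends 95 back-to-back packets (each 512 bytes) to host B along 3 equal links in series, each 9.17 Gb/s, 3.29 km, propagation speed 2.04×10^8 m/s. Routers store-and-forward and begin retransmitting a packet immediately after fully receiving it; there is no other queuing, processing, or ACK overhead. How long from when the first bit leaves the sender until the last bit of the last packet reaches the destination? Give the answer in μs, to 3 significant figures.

91.7 μs

Per-hop transmission t_tx = L/R = 4096/9170000000 = 0.446674 μs.
Per-hop propagation t_prop = 3290/204000000 = 16.1275 μs.
Pipeline fill: first packet needs 3·t_tx to clear all hops; remaining 94 packets each add one t_tx.
Total = (3+95-1)·t_tx + 3·t_prop = 97·0.446674 + 3·16.1275 = 91.7 μs.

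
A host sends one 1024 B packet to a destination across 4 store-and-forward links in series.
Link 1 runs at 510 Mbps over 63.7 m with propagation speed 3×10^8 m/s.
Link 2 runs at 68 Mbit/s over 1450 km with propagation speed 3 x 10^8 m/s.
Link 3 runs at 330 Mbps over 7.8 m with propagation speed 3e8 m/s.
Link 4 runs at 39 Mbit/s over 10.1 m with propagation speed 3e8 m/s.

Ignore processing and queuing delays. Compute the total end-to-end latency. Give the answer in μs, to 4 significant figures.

5205 μs

L = 1024 × 8 = 8192 bits.
Transmission delays (L/R per hop): 16.0627, 120.471, 24.8242, 210.051 μs; sum = 371.409 μs.
Propagation delays (d/s per hop): 0.212333, 4833.33, 0.026, 0.0336667 μs; sum = 4833.61 μs.
End-to-end = 5205 μs.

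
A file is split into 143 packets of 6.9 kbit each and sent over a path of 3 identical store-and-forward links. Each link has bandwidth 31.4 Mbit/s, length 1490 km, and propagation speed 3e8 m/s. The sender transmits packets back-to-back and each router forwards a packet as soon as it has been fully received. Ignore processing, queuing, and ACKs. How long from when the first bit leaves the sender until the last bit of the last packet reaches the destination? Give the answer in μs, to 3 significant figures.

46800 μs

Per-hop transmission t_tx = L/R = 6900/31400000 = 219.745 μs.
Per-hop propagation t_prop = 1490000/300000000 = 4966.67 μs.
Pipeline fill: first packet needs 3·t_tx to clear all hops; remaining 142 packets each add one t_tx.
Total = (3+143-1)·t_tx + 3·t_prop = 145·219.745 + 3·4966.67 = 46800 μs.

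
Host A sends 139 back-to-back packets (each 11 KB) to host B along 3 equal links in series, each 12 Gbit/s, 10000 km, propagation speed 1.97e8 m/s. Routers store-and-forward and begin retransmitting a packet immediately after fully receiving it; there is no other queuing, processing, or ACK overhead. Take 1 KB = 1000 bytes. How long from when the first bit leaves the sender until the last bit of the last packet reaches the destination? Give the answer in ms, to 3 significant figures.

Per-hop transmission t_tx = L/R = 88000/12000000000 = 0.00733333 ms.
Per-hop propagation t_prop = 10000000/197000000 = 50.7614 ms.
Pipeline fill: first packet needs 3·t_tx to clear all hops; remaining 138 packets each add one t_tx.
Total = (3+139-1)·t_tx + 3·t_prop = 141·0.00733333 + 3·50.7614 = 153 ms.

153 ms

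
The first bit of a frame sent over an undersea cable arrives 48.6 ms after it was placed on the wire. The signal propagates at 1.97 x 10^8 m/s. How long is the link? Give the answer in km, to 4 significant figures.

d = s × t_prop = 197000000 × 0.0486 = 9574 km.

9574 km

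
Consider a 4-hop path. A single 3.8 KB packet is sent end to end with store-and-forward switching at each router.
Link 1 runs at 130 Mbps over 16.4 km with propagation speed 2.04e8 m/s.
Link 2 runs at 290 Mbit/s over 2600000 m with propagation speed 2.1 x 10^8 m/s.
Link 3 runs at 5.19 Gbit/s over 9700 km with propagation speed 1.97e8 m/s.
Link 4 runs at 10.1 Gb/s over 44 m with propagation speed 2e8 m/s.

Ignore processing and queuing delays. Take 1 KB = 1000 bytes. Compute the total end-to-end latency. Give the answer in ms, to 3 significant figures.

L = 30400 bits.
Transmission delays (L/R per hop): 0.233846, 0.104828, 0.00585742, 0.0030099 ms; sum = 0.347541 ms.
Propagation delays (d/s per hop): 0.0803922, 12.381, 49.2386, 0.00022 ms; sum = 61.7001 ms.
End-to-end = 62.0 ms.

62.0 ms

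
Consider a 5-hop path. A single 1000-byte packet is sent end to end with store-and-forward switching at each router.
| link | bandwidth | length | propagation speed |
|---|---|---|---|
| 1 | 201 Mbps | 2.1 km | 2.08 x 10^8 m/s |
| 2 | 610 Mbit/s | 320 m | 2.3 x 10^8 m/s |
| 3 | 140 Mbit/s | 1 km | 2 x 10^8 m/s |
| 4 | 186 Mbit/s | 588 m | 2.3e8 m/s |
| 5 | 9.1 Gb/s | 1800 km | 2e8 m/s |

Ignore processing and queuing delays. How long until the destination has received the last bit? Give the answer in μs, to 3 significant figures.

L = 1000 × 8 = 8000 bits.
Transmission delays (L/R per hop): 39.801, 13.1148, 57.1429, 43.0108, 0.879121 μs; sum = 153.948 μs.
Propagation delays (d/s per hop): 10.0962, 1.3913, 5, 2.55652, 9000 μs; sum = 9019.04 μs.
End-to-end = 9170 μs.

9170 μs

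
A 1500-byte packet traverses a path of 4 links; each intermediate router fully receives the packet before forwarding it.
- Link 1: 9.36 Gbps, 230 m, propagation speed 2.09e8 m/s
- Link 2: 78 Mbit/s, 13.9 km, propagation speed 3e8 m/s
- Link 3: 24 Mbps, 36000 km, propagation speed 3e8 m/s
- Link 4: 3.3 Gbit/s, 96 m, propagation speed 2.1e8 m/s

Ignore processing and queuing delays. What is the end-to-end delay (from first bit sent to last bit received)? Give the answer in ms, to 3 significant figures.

L = 1500 × 8 = 12000 bits.
Transmission delays (L/R per hop): 0.00128205, 0.153846, 0.5, 0.00363636 ms; sum = 0.658765 ms.
Propagation delays (d/s per hop): 0.00110048, 0.0463333, 120, 0.000457143 ms; sum = 120.048 ms.
End-to-end = 121 ms.

121 ms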